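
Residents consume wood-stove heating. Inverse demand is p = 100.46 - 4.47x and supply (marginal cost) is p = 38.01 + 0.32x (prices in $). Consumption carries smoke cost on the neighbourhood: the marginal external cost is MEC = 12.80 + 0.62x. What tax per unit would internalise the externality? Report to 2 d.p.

Social marginal benefit = demand − MEC = 87.66 - 5.09x.
Set SMB = MC: 87.66 - 5.09x = 38.01 + 0.32x → x* = 9.1774.
The Pigouvian tax equals MEC at x*: 12.80 + 0.62×9.1774 = 18.4900.

tax = $18.49 per unit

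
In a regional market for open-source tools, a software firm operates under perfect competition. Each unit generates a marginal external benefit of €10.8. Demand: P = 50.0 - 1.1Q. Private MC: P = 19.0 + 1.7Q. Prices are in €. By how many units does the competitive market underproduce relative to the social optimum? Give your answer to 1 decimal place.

Market equilibrium (private): 19.0 + 1.7Q = 50.0 - 1.1Q → Q_m = 11.0714.
Social marginal cost = private MC − MEB = 8.2 + 1.7Q.
Set SMC = demand: 8.2 + 1.7Q = 50.0 - 1.1Q → Q* = 14.9286.
Gap = |11.0714 − 14.9286| = 3.8572.

3.9 units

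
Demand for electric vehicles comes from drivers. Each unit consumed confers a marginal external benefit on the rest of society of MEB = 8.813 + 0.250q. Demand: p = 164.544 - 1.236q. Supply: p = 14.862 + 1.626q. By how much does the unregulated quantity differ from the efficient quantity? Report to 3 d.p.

8.380 units

Market equilibrium (private): 14.862 + 1.626q = 164.544 - 1.236q → q_m = 52.2998.
Social marginal benefit = demand + MEB = 173.357 - 0.986q.
Set SMB = MC: 173.357 - 0.986q = 14.862 + 1.626q → q* = 60.6796.
Gap = |52.2998 − 60.6796| = 8.3798.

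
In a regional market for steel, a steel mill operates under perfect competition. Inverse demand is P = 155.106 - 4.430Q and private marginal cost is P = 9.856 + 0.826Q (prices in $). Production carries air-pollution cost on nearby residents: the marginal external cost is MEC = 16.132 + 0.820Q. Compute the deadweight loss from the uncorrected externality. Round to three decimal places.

DWL = $123.838

Market equilibrium (private): 9.856 + 0.826Q = 155.106 - 4.430Q → Q_m = 27.6351.
Social marginal cost = private MC + MEC = 25.988 + 1.646Q.
Set SMC = demand: 25.988 + 1.646Q = 155.106 - 4.430Q → Q* = 21.2505.
The loss is the area between SMC and demand from Q* to Q_m; with linear curves that's a triangle of height MEC(Q_m).
DWL = ½ × 6.3846 × 38.7928 = 123.8383.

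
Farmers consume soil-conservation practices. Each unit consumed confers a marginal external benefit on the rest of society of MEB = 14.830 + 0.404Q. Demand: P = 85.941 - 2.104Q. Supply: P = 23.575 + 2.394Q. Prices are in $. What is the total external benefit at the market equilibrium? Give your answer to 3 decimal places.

$244.456

Market equilibrium (private): 23.575 + 2.394Q = 85.941 - 2.104Q → Q_m = 13.8653.
Total external benefit = ∫₀^{Q_m} (14.830 + 0.404Q) dQ = 14.830×13.8653 + ½×0.404×13.8653² = 244.4562.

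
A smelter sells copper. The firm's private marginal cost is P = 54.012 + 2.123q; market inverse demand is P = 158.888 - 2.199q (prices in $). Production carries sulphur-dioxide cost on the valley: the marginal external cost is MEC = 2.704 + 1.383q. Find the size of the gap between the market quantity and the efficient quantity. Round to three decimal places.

Market equilibrium (private): 54.012 + 2.123q = 158.888 - 2.199q → q_m = 24.2656.
Social marginal cost = private MC + MEC = 56.716 + 3.506q.
Set SMC = demand: 56.716 + 3.506q = 158.888 - 2.199q → q* = 17.9092.
Gap = |24.2656 − 17.9092| = 6.3564.

6.356 units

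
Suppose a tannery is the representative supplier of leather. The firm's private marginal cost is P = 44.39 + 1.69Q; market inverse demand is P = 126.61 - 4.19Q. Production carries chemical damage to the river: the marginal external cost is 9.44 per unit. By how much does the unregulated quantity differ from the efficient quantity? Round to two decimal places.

1.61 units

Market equilibrium (private): 44.39 + 1.69Q = 126.61 - 4.19Q → Q_m = 13.9830.
Social marginal cost = private MC + MEC = 53.83 + 1.69Q.
Set SMC = demand: 53.83 + 1.69Q = 126.61 - 4.19Q → Q* = 12.3776.
Gap = |13.9830 − 12.3776| = 1.6054.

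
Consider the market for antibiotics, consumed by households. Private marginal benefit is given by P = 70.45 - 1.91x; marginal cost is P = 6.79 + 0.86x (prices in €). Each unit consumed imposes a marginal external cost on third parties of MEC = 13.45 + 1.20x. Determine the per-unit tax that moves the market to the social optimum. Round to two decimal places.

tax = €28.63 per unit

Social marginal benefit = demand − MEC = 57.00 - 3.11x.
Set SMB = MC: 57.00 - 3.11x = 6.79 + 0.86x → x* = 12.6474.
The Pigouvian tax equals MEC at x*: 13.45 + 1.20×12.6474 = 28.6269.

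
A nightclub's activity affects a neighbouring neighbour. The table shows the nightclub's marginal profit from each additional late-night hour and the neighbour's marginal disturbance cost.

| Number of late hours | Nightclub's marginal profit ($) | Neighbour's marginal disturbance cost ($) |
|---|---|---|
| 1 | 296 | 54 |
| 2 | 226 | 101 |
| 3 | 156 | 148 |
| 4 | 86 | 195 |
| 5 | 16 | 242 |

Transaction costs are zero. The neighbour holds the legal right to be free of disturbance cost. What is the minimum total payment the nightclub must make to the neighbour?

$303

Efficient level: marginal profit ≥ marginal disturbance cost through level 3, so k* = 3.
With the neighbour holding the right, the nightclub must at least compensate total damage at k*: 54 + 101 + 148 = 303.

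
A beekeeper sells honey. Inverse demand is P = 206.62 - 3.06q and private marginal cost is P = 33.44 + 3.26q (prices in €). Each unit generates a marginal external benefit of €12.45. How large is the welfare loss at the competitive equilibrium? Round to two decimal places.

DWL = €12.26

Market equilibrium (private): 33.44 + 3.26q = 206.62 - 3.06q → q_m = 27.4019.
Social marginal cost = private MC − MEB = 20.99 + 3.26q.
Set SMC = demand: 20.99 + 3.26q = 206.62 - 3.06q → q* = 29.3718.
The welfare-loss triangle has base |q_m − q*| and height MEB(q_m) (the vertical gap between SMC and demand is zero at q* and MEB at q_m).
DWL = ½ × 1.9699 × 12.4500 = 12.2626.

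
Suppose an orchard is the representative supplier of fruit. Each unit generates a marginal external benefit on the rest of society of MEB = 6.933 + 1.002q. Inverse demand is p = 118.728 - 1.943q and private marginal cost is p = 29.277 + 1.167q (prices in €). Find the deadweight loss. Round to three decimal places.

DWL = €303.195

Market equilibrium (private): 29.277 + 1.167q = 118.728 - 1.943q → q_m = 28.7624.
Social marginal cost = private MC − MEB = 22.344 + 0.165q.
Set SMC = demand: 22.344 + 0.165q = 118.728 - 1.943q → q* = 45.7230.
The loss is the area between SMC and demand from q* to q_m; with linear curves that's a triangle of height MEB(q_m).
DWL = ½ × 16.9606 × 35.7529 = 303.1953.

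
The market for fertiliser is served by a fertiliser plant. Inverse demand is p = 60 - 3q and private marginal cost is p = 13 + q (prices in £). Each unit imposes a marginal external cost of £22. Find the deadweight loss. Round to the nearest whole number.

Market equilibrium (private): 13 + q = 60 - 3q → q_m = 11.7500.
Social marginal cost = private MC + MEC = 35 + q.
Set SMC = demand: 35 + q = 60 - 3q → q* = 6.2500.
Height of the DWL triangle at q_m is SMC(q_m) − demand(q_m) = MEC(q_m) = 22.0000.
DWL = ½ × 5.5000 × 22.0000 = 60.5000.

DWL = £61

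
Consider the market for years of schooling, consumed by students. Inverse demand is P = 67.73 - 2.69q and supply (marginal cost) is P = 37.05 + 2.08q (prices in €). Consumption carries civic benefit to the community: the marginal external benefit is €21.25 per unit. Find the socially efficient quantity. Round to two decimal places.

q* = 10.89

Social marginal benefit = demand + MEB = 88.98 - 2.69q.
Set SMB = MC: 88.98 - 2.69q = 37.05 + 2.08q → q* = 10.8868.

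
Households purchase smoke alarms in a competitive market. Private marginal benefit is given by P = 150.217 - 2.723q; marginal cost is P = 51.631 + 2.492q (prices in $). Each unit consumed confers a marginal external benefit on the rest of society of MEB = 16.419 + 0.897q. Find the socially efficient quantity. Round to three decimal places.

q* = 26.634

Social marginal benefit = demand + MEB = 166.636 - 1.826q.
Set SMB = MC: 166.636 - 1.826q = 51.631 + 2.492q → q* = 26.6339.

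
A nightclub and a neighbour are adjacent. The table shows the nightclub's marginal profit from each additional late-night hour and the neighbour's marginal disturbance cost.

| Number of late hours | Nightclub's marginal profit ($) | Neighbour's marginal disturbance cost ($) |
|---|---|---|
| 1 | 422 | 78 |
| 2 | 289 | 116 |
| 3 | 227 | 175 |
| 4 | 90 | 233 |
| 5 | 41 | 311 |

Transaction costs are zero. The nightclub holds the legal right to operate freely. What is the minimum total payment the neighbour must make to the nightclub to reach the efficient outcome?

$131

Left alone the nightclub would choose level 5 (marginal profit stays positive).
Efficient level: k* = 3 (marginal profit ≥ marginal disturbance cost through 3).
The neighbour must at least cover the nightclub's forgone profit from cutting 5→3: 90 + 41 = 131.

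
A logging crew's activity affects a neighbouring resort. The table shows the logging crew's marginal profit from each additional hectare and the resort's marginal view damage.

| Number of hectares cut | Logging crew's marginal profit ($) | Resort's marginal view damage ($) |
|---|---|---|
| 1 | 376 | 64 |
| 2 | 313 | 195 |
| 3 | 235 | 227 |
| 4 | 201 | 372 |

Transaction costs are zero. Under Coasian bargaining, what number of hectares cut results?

3

Bargaining reaches the level where marginal profit last exceeds marginal view damage.
That holds through level 3 (235 ≥ 227) but not at 4 (201 < 372).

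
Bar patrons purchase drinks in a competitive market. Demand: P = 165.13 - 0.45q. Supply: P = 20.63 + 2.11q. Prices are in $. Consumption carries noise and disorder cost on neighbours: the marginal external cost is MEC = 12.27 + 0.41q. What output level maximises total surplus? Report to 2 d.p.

q* = 44.52

Social marginal benefit = demand − MEC = 152.86 - 0.86q.
Set SMB = MC: 152.86 - 0.86q = 20.63 + 2.11q → q* = 44.5219.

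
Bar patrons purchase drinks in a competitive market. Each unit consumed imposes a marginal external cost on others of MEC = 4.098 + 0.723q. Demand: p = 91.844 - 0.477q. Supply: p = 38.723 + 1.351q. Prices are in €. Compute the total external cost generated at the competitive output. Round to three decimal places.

Market equilibrium (private): 38.723 + 1.351q = 91.844 - 0.477q → q_m = 29.0596.
Total external cost = ∫₀^{q_m} (4.098 + 0.723q) dq = 4.098×29.0596 + ½×0.723×29.0596² = 424.3587.

€424.359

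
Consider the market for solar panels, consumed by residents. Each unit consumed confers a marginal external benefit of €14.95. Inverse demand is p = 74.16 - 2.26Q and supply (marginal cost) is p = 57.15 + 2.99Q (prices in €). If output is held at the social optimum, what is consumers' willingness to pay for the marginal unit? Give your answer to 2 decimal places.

Social marginal benefit = demand + MEB = 89.11 - 2.26Q.
Set SMB = MC: 89.11 - 2.26Q = 57.15 + 2.99Q → Q* = 6.0876.
Consumer price on the demand curve at Q*: 74.16 − 2.26×6.0876 = 60.4020.

P = €60.40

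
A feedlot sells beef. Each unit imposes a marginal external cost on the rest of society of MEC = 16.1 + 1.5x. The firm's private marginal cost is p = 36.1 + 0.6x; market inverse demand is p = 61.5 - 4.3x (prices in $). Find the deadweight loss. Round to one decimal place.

DWL = $44.5

Market equilibrium (private): 36.1 + 0.6x = 61.5 - 4.3x → x_m = 5.1837.
Social marginal cost = private MC + MEC = 52.2 + 2.1x.
Set SMC = demand: 52.2 + 2.1x = 61.5 - 4.3x → x* = 1.4531.
The loss is the area between SMC and demand from x* to x_m; with linear curves that's a triangle of height MEC(x_m).
DWL = ½ × 3.7306 × 23.8755 = 44.5350.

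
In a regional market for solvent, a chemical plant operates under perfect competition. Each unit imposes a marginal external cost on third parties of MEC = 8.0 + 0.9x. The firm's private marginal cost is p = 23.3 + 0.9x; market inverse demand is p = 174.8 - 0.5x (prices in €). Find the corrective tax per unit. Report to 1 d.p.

Social marginal cost = private MC + MEC = 31.3 + 1.8x.
Set SMC = demand: 31.3 + 1.8x = 174.8 - 0.5x → x* = 62.3913.
The Pigouvian tax equals MEC at x*: 8.0 + 0.9×62.3913 = 64.1522.

tax = €64.2 per unit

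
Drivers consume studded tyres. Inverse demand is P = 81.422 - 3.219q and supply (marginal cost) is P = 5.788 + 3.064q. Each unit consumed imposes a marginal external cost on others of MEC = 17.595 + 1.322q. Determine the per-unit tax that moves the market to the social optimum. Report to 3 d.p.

Social marginal benefit = demand − MEC = 63.827 - 4.541q.
Set SMB = MC: 63.827 - 4.541q = 5.788 + 3.064q → q* = 7.6317.
The Pigouvian tax equals MEC at q*: 17.595 + 1.322×7.6317 = 27.6841.

tax = 27.684 per unit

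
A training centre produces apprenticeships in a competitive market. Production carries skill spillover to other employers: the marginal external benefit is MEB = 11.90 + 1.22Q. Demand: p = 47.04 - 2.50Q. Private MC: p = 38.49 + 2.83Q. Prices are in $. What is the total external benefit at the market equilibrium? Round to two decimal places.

Market equilibrium (private): 38.49 + 2.83Q = 47.04 - 2.50Q → Q_m = 1.6041.
Total external benefit = ∫₀^{Q_m} (11.90 + 1.22Q) dQ = 11.90×1.6041 + ½×1.22×1.6041² = 20.6584.

$20.66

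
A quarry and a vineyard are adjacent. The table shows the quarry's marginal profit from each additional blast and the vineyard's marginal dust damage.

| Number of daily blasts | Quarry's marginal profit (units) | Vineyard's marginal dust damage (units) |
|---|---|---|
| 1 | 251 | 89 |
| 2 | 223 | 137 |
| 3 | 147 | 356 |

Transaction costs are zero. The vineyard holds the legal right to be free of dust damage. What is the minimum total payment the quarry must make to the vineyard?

Efficient level: marginal profit ≥ marginal dust damage through level 2, so k* = 2.
With the vineyard holding the right, the quarry must at least compensate total damage at k*: 89 + 137 = 226.

226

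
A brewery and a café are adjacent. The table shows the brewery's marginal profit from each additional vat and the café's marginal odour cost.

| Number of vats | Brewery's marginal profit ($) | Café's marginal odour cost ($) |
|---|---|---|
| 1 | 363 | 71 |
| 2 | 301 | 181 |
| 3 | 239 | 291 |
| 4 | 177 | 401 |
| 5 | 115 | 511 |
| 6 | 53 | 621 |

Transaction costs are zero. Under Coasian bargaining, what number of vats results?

Bargaining reaches the level where marginal profit last exceeds marginal odour cost.
That holds through level 2 (301 ≥ 181) but not at 3 (239 < 291).

2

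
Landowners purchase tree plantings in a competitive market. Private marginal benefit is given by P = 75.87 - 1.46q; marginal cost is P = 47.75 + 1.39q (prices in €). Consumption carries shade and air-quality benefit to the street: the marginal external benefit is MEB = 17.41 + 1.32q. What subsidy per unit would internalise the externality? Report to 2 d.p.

subsidy = €56.69 per unit

Social marginal benefit = demand + MEB = 93.28 - 0.14q.
Set SMB = MC: 93.28 - 0.14q = 47.75 + 1.39q → q* = 29.7582.
The Pigouvian subsidy equals MEB at q*: 17.41 + 1.32×29.7582 = 56.6908.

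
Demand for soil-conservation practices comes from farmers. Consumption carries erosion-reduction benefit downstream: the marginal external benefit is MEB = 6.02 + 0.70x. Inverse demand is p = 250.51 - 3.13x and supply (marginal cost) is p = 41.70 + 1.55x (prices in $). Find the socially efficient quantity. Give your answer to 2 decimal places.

Social marginal benefit = demand + MEB = 256.53 - 2.43x.
Set SMB = MC: 256.53 - 2.43x = 41.70 + 1.55x → x* = 53.9774.

x* = 53.98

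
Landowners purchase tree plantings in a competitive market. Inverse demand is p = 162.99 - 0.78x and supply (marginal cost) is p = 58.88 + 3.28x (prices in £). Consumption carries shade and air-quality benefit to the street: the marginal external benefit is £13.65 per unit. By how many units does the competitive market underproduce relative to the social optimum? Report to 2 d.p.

Market equilibrium (private): 58.88 + 3.28x = 162.99 - 0.78x → x_m = 25.6429.
Social marginal benefit = demand + MEB = 176.64 - 0.78x.
Set SMB = MC: 176.64 - 0.78x = 58.88 + 3.28x → x* = 29.0049.
Gap = |25.6429 − 29.0049| = 3.3620.

3.36 units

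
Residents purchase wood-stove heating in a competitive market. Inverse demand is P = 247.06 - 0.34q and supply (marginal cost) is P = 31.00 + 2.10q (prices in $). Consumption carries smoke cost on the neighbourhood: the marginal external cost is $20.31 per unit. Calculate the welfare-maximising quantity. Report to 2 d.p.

q* = 80.23

Social marginal benefit = demand − MEC = 226.75 - 0.34q.
Set SMB = MC: 226.75 - 0.34q = 31.00 + 2.10q → q* = 80.2254.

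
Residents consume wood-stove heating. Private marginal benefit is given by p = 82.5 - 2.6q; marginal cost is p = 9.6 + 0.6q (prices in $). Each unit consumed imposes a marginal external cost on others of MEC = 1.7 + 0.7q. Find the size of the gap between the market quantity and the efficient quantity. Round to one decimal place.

4.5 units

Market equilibrium (private): 9.6 + 0.6q = 82.5 - 2.6q → q_m = 22.7813.
Social marginal benefit = demand − MEC = 80.8 - 3.3q.
Set SMB = MC: 80.8 - 3.3q = 9.6 + 0.6q → q* = 18.2564.
Gap = |22.7813 − 18.2564| = 4.5249.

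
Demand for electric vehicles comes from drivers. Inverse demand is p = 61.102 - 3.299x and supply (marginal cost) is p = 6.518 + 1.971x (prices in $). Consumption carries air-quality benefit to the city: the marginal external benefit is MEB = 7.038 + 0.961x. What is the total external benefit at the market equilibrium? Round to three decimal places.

Market equilibrium (private): 6.518 + 1.971x = 61.102 - 3.299x → x_m = 10.3575.
Total external benefit = ∫₀^{x_m} (7.038 + 0.961x) dx = 7.038×10.3575 + ½×0.961×10.3575² = 124.4431.

$124.443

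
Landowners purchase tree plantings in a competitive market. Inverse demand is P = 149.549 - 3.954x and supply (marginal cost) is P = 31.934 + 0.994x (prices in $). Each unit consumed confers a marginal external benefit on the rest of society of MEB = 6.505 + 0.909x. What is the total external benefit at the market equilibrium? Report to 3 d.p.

$411.428

Market equilibrium (private): 31.934 + 0.994x = 149.549 - 3.954x → x_m = 23.7702.
Total external benefit = ∫₀^{x_m} (6.505 + 0.909x) dx = 6.505×23.7702 + ½×0.909×23.7702² = 411.4278.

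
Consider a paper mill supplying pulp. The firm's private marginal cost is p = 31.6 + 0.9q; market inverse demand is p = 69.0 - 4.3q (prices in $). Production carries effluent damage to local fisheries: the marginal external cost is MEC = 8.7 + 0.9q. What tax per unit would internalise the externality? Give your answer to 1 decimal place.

Social marginal cost = private MC + MEC = 40.3 + 1.8q.
Set SMC = demand: 40.3 + 1.8q = 69.0 - 4.3q → q* = 4.7049.
The Pigouvian tax equals MEC at q*: 8.7 + 0.9×4.7049 = 12.9344.

tax = $12.9 per unit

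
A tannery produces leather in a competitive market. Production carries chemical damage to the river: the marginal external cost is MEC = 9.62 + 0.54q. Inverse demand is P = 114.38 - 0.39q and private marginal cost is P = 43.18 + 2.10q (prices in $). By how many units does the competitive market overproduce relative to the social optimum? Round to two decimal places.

8.27 units

Market equilibrium (private): 43.18 + 2.10q = 114.38 - 0.39q → q_m = 28.5944.
Social marginal cost = private MC + MEC = 52.80 + 2.64q.
Set SMC = demand: 52.80 + 2.64q = 114.38 - 0.39q → q* = 20.3234.
Gap = |28.5944 − 20.3234| = 8.2710.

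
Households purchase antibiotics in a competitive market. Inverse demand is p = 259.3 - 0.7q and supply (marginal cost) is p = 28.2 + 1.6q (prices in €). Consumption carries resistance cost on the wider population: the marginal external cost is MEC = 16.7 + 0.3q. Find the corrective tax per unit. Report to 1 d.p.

Social marginal benefit = demand − MEC = 242.6 - q.
Set SMB = MC: 242.6 - q = 28.2 + 1.6q → q* = 82.4615.
The Pigouvian tax equals MEC at q*: 16.7 + 0.3×82.4615 = 41.4385.

tax = €41.4 per unit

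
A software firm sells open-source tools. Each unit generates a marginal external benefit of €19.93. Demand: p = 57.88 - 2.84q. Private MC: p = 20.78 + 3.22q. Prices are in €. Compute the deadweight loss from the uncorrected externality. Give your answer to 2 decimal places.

DWL = €32.77

Market equilibrium (private): 20.78 + 3.22q = 57.88 - 2.84q → q_m = 6.1221.
Social marginal cost = private MC − MEB = 0.85 + 3.22q.
Set SMC = demand: 0.85 + 3.22q = 57.88 - 2.84q → q* = 9.4109.
The loss is the area between SMC and demand from q* to q_m; with linear curves that's a triangle of height MEB(q_m).
DWL = ½ × 3.2888 × 19.9300 = 32.7729.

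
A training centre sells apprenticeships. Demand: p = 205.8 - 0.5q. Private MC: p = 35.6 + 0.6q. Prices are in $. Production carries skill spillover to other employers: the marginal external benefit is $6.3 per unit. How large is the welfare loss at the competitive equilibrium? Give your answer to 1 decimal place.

Market equilibrium (private): 35.6 + 0.6q = 205.8 - 0.5q → q_m = 154.7273.
Social marginal cost = private MC − MEB = 29.3 + 0.6q.
Set SMC = demand: 29.3 + 0.6q = 205.8 - 0.5q → q* = 160.4545.
The welfare-loss triangle has base |q_m − q*| and height MEB(q_m) (the vertical gap between SMC and demand is zero at q* and MEB at q_m).
DWL = ½ × 5.7272 × 6.3000 = 18.0407.

DWL = $18.0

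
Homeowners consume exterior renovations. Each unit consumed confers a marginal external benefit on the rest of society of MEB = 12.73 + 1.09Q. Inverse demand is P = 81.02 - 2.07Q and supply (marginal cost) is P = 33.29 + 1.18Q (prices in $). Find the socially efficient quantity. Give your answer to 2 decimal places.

Social marginal benefit = demand + MEB = 93.75 - 0.98Q.
Set SMB = MC: 93.75 - 0.98Q = 33.29 + 1.18Q → Q* = 27.9907.

Q* = 27.99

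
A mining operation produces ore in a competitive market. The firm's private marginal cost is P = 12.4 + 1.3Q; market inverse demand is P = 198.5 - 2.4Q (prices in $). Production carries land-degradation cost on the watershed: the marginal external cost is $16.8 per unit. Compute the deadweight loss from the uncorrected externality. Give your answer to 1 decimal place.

DWL = $38.1

Market equilibrium (private): 12.4 + 1.3Q = 198.5 - 2.4Q → Q_m = 50.2973.
Social marginal cost = private MC + MEC = 29.2 + 1.3Q.
Set SMC = demand: 29.2 + 1.3Q = 198.5 - 2.4Q → Q* = 45.7568.
Between Q* and Q_m the wedge SMC − demand runs linearly from 0 to MEC(Q_m), so the loss is a triangle.
DWL = ½ × 4.5405 × 16.8000 = 38.1402.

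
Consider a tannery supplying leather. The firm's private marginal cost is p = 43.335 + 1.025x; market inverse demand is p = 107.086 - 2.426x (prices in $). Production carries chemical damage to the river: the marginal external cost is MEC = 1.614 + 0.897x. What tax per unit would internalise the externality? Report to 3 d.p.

tax = $14.433 per unit

Social marginal cost = private MC + MEC = 44.949 + 1.922x.
Set SMC = demand: 44.949 + 1.922x = 107.086 - 2.426x → x* = 14.2909.
The Pigouvian tax equals MEC at x*: 1.614 + 0.897×14.2909 = 14.4329.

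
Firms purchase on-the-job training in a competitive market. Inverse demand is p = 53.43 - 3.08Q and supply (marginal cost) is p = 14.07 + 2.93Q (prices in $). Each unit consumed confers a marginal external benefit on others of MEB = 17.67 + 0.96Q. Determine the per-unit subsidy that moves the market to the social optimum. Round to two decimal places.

Social marginal benefit = demand + MEB = 71.10 - 2.12Q.
Set SMB = MC: 71.10 - 2.12Q = 14.07 + 2.93Q → Q* = 11.2931.
The Pigouvian subsidy equals MEB at Q*: 17.67 + 0.96×11.2931 = 28.5114.

subsidy = $28.51 per unit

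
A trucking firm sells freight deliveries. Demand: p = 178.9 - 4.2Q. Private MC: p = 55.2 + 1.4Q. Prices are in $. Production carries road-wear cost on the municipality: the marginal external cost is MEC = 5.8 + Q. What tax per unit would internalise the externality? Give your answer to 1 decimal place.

tax = $23.7 per unit

Social marginal cost = private MC + MEC = 61.0 + 2.4Q.
Set SMC = demand: 61.0 + 2.4Q = 178.9 - 4.2Q → Q* = 17.8636.
The Pigouvian tax equals MEC at Q*: 5.8 + 1.0×17.8636 = 23.6636.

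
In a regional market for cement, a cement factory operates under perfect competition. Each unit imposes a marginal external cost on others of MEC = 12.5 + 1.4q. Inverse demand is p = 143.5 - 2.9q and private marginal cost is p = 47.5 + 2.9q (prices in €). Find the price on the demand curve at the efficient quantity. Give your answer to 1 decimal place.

P = €109.9

Social marginal cost = private MC + MEC = 60.0 + 4.3q.
Set SMC = demand: 60.0 + 4.3q = 143.5 - 2.9q → q* = 11.5972.
Consumer price on the demand curve at q*: 143.5 − 2.9×11.5972 = 109.8681.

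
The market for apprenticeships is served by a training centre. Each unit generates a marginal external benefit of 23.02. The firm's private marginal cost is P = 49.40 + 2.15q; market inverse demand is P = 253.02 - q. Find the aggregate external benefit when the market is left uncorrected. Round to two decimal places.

Market equilibrium (private): 49.40 + 2.15q = 253.02 - q → q_m = 64.6413.
Total external benefit = MEB × q_m = 23.02 × 64.6413 = 1488.0427.

1488.04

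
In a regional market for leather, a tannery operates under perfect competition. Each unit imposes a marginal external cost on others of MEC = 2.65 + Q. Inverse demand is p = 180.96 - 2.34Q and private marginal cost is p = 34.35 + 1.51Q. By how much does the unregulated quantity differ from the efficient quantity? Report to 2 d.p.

8.40 units

Market equilibrium (private): 34.35 + 1.51Q = 180.96 - 2.34Q → Q_m = 38.0805.
Social marginal cost = private MC + MEC = 37.00 + 2.51Q.
Set SMC = demand: 37.00 + 2.51Q = 180.96 - 2.34Q → Q* = 29.6825.
Gap = |38.0805 − 29.6825| = 8.3980.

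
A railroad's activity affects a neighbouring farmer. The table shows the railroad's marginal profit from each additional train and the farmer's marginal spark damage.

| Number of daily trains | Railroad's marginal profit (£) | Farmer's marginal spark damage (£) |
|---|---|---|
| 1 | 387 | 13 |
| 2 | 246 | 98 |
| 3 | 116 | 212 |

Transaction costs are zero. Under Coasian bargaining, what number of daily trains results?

Bargaining reaches the level where marginal profit last exceeds marginal spark damage.
That holds through level 2 (246 ≥ 98) but not at 3 (116 < 212).

2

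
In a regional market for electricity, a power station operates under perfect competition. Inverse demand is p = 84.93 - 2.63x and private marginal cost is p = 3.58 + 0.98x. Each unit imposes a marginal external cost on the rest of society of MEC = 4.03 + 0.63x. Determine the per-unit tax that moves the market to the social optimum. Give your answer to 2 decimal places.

Social marginal cost = private MC + MEC = 7.61 + 1.61x.
Set SMC = demand: 7.61 + 1.61x = 84.93 - 2.63x → x* = 18.2358.
The Pigouvian tax equals MEC at x*: 4.03 + 0.63×18.2358 = 15.5186.

tax = 15.52 per unit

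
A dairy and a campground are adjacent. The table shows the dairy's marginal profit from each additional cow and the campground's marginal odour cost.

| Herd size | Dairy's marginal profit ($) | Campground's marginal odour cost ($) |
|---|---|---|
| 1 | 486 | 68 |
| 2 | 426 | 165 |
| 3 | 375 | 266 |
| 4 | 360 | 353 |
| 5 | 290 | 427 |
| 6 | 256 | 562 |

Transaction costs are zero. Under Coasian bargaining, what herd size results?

Bargaining reaches the level where marginal profit last exceeds marginal odour cost.
That holds through level 4 (360 ≥ 353) but not at 5 (290 < 427).

4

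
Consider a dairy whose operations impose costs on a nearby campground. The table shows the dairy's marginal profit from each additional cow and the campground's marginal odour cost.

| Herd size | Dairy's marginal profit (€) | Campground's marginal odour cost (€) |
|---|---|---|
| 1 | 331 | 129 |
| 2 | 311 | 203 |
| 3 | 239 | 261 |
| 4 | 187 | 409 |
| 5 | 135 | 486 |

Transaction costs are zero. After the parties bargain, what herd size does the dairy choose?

Bargaining reaches the level where marginal profit last exceeds marginal odour cost.
That holds through level 2 (311 ≥ 203) but not at 3 (239 < 261).

2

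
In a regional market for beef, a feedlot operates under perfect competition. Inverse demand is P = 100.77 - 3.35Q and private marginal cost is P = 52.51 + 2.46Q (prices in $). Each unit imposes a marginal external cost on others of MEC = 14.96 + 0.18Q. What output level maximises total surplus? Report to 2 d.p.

Q* = 5.56

Social marginal cost = private MC + MEC = 67.47 + 2.64Q.
Set SMC = demand: 67.47 + 2.64Q = 100.77 - 3.35Q → Q* = 5.5593.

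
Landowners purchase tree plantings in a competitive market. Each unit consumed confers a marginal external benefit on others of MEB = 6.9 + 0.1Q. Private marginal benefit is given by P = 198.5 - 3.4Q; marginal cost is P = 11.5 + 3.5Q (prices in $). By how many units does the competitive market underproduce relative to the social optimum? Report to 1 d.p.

1.4 units

Market equilibrium (private): 11.5 + 3.5Q = 198.5 - 3.4Q → Q_m = 27.1014.
Social marginal benefit = demand + MEB = 205.4 - 3.3Q.
Set SMB = MC: 205.4 - 3.3Q = 11.5 + 3.5Q → Q* = 28.5147.
Gap = |27.1014 − 28.5147| = 1.4133.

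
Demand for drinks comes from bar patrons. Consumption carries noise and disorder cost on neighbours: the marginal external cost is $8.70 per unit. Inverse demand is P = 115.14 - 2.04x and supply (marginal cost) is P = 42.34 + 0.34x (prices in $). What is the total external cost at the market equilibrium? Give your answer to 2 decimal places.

$266.12

Market equilibrium (private): 42.34 + 0.34x = 115.14 - 2.04x → x_m = 30.5882.
Total external cost = MEC × x_m = 8.70 × 30.5882 = 266.1173.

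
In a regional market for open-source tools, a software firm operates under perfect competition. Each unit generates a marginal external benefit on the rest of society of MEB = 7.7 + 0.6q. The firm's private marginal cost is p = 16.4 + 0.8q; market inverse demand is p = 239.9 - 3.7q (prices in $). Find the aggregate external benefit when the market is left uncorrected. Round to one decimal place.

$1122.5

Market equilibrium (private): 16.4 + 0.8q = 239.9 - 3.7q → q_m = 49.6667.
Total external benefit = ∫₀^{q_m} (7.7 + 0.6q) dq = 7.7×49.6667 + ½×0.6×49.6667² = 1122.4679.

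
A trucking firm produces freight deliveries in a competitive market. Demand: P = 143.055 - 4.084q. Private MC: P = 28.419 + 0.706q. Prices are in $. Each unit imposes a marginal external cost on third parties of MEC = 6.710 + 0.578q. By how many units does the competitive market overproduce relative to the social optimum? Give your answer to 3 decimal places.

3.827 units

Market equilibrium (private): 28.419 + 0.706q = 143.055 - 4.084q → q_m = 23.9324.
Social marginal cost = private MC + MEC = 35.129 + 1.284q.
Set SMC = demand: 35.129 + 1.284q = 143.055 - 4.084q → q* = 20.1054.
Gap = |23.9324 − 20.1054| = 3.8270.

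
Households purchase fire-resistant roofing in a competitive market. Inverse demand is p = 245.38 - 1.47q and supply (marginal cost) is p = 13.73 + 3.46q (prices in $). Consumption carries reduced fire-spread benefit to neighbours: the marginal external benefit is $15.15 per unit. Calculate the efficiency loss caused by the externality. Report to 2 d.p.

Market equilibrium (private): 13.73 + 3.46q = 245.38 - 1.47q → q_m = 46.9878.
Social marginal benefit = demand + MEB = 260.53 - 1.47q.
Set SMB = MC: 260.53 - 1.47q = 13.73 + 3.46q → q* = 50.0609.
The welfare-loss triangle has base |q_m − q*| and height MEB(q_m) (the vertical gap between SMB and MC is zero at q* and MEB at q_m).
DWL = ½ × 3.0731 × 15.1500 = 23.2787.

DWL = $23.28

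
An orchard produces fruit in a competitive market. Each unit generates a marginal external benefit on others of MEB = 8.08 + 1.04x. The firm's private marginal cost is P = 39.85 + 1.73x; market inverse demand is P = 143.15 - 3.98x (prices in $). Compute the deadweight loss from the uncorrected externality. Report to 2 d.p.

DWL = $77.44

Market equilibrium (private): 39.85 + 1.73x = 143.15 - 3.98x → x_m = 18.0911.
Social marginal cost = private MC − MEB = 31.77 + 0.69x.
Set SMC = demand: 31.77 + 0.69x = 143.15 - 3.98x → x* = 23.8501.
The welfare-loss triangle has base |x_m − x*| and height MEB(x_m) (the vertical gap between SMC and demand is zero at x* and MEB at x_m).
DWL = ½ × 5.7590 × 26.8947 = 77.4433.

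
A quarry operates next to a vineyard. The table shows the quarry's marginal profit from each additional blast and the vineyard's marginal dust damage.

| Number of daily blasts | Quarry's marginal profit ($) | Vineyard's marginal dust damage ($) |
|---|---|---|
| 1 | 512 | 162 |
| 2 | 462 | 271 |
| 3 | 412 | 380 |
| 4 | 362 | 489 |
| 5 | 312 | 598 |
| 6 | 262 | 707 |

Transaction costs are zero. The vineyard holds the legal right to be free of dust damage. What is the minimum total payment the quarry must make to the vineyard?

$813

Efficient level: marginal profit ≥ marginal dust damage through level 3, so k* = 3.
With the vineyard holding the right, the quarry must at least compensate total damage at k*: 162 + 271 + 380 = 813.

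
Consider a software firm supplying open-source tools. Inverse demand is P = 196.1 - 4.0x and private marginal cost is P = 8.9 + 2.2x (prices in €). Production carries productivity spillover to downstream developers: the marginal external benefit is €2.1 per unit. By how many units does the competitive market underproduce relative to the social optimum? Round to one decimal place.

Market equilibrium (private): 8.9 + 2.2x = 196.1 - 4.0x → x_m = 30.1935.
Social marginal cost = private MC − MEB = 6.8 + 2.2x.
Set SMC = demand: 6.8 + 2.2x = 196.1 - 4.0x → x* = 30.5323.
Gap = |30.1935 − 30.5323| = 0.3388.

0.3 units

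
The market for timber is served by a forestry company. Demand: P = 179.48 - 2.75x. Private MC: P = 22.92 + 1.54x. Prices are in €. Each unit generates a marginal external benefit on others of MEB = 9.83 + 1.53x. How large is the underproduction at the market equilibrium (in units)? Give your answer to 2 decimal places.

23.79 units

Market equilibrium (private): 22.92 + 1.54x = 179.48 - 2.75x → x_m = 36.4942.
Social marginal cost = private MC − MEB = 13.09 + 0.01x.
Set SMC = demand: 13.09 + 0.01x = 179.48 - 2.75x → x* = 60.2862.
Gap = |36.4942 − 60.2862| = 23.7920.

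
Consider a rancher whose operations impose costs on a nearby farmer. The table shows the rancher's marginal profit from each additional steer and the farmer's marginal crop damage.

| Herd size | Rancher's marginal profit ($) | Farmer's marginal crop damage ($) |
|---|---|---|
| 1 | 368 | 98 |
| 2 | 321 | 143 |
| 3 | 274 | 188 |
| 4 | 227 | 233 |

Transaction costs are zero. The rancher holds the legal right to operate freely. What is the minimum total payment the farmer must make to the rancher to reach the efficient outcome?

Left alone the rancher would choose level 4 (marginal profit stays positive).
Efficient level: k* = 3 (marginal profit ≥ marginal crop damage through 3).
The farmer must at least cover the rancher's forgone profit from cutting 4→3: 227 = 227.

$227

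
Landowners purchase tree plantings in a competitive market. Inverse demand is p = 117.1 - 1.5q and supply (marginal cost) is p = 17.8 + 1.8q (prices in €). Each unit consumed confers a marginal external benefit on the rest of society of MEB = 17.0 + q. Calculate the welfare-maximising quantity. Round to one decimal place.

Social marginal benefit = demand + MEB = 134.1 - 0.5q.
Set SMB = MC: 134.1 - 0.5q = 17.8 + 1.8q → q* = 50.5652.

q* = 50.6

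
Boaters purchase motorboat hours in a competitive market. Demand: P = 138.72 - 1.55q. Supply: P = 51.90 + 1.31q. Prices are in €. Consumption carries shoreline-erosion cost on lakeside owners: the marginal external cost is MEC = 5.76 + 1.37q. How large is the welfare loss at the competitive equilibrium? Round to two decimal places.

Market equilibrium (private): 51.90 + 1.31q = 138.72 - 1.55q → q_m = 30.3566.
Social marginal benefit = demand − MEC = 132.96 - 2.92q.
Set SMB = MC: 132.96 - 2.92q = 51.90 + 1.31q → q* = 19.1631.
The welfare-loss triangle has base |q_m − q*| and height MEC(q_m) (the vertical gap between SMB and MC is zero at q* and MEC at q_m).
DWL = ½ × 11.1935 × 47.3486 = 264.9983.

DWL = €265.00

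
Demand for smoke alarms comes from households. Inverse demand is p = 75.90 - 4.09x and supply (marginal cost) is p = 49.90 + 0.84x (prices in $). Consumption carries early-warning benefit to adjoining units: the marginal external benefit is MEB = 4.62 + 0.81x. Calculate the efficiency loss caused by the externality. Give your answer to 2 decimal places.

Market equilibrium (private): 49.90 + 0.84x = 75.90 - 4.09x → x_m = 5.2738.
Social marginal benefit = demand + MEB = 80.52 - 3.28x.
Set SMB = MC: 80.52 - 3.28x = 49.90 + 0.84x → x* = 7.4320.
Height of the DWL triangle at x_m is SMB(x_m) − MC(x_m) = MEB(x_m) = 8.8918.
DWL = ½ × 2.1582 × 8.8918 = 9.5951.

DWL = $9.60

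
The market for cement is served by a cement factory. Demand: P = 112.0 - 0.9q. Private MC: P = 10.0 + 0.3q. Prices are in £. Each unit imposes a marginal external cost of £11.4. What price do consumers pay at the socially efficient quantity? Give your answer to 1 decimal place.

Social marginal cost = private MC + MEC = 21.4 + 0.3q.
Set SMC = demand: 21.4 + 0.3q = 112.0 - 0.9q → q* = 75.5000.
Consumer price on the demand curve at q*: 112.0 − 0.9×75.5000 = 44.0500.

P = £44.1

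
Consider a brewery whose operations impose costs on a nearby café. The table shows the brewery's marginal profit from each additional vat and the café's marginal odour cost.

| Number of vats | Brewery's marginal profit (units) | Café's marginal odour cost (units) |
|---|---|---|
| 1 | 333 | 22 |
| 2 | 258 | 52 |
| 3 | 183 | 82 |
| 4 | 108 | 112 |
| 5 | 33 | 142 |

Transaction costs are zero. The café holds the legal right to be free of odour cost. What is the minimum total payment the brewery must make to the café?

Efficient level: marginal profit ≥ marginal odour cost through level 3, so k* = 3.
With the café holding the right, the brewery must at least compensate total damage at k*: 22 + 52 + 82 = 156.

156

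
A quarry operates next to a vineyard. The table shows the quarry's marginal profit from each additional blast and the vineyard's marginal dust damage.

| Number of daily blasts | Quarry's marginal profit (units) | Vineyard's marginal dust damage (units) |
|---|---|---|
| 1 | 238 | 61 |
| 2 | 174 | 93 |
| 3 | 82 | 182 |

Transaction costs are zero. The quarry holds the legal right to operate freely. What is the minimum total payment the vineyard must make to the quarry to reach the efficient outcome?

82

Left alone the quarry would choose level 3 (marginal profit stays positive).
Efficient level: k* = 2 (marginal profit ≥ marginal dust damage through 2).
The vineyard must at least cover the quarry's forgone profit from cutting 3→2: 82 = 82.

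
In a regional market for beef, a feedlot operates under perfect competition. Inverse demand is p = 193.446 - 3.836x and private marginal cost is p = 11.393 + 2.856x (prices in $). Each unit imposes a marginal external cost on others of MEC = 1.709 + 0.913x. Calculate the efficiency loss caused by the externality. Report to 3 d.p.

DWL = $46.333

Market equilibrium (private): 11.393 + 2.856x = 193.446 - 3.836x → x_m = 27.2046.
Social marginal cost = private MC + MEC = 13.102 + 3.769x.
Set SMC = demand: 13.102 + 3.769x = 193.446 - 3.836x → x* = 23.7139.
The welfare-loss triangle has base |x_m − x*| and height MEC(x_m) (the vertical gap between SMC and demand is zero at x* and MEC at x_m).
DWL = ½ × 3.4907 × 26.5468 = 46.3335.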